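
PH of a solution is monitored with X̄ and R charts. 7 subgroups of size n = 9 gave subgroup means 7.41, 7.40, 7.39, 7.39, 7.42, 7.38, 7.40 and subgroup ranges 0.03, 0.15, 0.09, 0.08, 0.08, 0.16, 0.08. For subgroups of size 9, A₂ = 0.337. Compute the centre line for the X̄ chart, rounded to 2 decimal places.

7.40

X̄̄ = (7.41 + 7.40 + 7.39 + 7.39 + 7.42 + 7.38 + 7.40) / 7 = 51.7900 / 7 = 7.3986
CL = X̄̄ = 7.3986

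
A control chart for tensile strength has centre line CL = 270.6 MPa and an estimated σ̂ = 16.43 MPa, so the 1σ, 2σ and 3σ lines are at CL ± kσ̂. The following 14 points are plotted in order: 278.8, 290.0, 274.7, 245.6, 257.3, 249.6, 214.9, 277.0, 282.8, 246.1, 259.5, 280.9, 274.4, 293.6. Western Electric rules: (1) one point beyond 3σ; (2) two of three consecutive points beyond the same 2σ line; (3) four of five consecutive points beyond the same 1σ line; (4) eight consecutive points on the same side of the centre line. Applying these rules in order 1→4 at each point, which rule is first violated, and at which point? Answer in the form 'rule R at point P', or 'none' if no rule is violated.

Zone of each point (C = within 1σ̂, B = 1σ̂–2σ̂, A = 2σ̂–3σ̂, * = beyond 3σ̂; sign = side of CL): 1:+C, 2:+B, 3:+C, 4:-B, 5:-C, 6:-B, 7:-*, 8:+C, 9:+C, 10:-B, 11:-C, 12:+C, 13:+C, 14:+B
Rule 1 (one point beyond the 3σ limits) is satisfied at point 7.

rule 1 at point 7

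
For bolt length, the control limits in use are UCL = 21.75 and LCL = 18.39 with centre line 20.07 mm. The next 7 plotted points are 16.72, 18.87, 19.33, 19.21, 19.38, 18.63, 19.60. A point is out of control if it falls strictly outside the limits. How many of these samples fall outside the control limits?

Compare each point to [18.39, 21.75]: sample 1 = 16.72 < LCL.

1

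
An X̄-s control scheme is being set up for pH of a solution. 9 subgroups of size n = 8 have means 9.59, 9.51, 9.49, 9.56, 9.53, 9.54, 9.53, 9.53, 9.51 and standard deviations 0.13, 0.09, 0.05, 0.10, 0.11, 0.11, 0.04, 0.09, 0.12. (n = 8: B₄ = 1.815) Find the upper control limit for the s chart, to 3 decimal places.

0.169

s̄ = (0.13 + 0.09 + 0.05 + 0.10 + 0.11 + 0.11 + 0.04 + 0.09 + 0.12) / 9 = 0.0933
UCL_s = B₄·s̄ = 1.815 × 0.0933 = 0.1694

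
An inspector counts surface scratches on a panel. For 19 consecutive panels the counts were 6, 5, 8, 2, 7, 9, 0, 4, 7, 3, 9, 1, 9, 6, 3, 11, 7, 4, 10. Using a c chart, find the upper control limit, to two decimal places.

13.09

c̄ = (6 + 5 + 8 + 2 + 7 + 9 + 0 + 4 + 7 + 3 + 9 + 1 + 9 + 6 + 3 + 11 + 7 + 4 + 10) / 19 = 111 / 19 = 5.8421
UCL = c̄ + 3√c̄ = 5.8421 + 3 × √5.8421 = 5.8421 + 3 × 2.4170 = 13.0932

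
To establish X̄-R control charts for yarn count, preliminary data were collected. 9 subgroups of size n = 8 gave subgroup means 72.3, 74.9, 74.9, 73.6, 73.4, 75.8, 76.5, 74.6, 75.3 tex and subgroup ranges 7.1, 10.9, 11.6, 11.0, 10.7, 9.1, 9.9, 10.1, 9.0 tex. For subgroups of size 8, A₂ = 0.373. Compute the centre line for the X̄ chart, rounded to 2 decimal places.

X̄̄ = (72.3 + 74.9 + 74.9 + 73.6 + 73.4 + 75.8 + 76.5 + 74.6 + 75.3) / 9 = 671.3000 / 9 = 74.5889
CL = X̄̄ = 74.5889

74.59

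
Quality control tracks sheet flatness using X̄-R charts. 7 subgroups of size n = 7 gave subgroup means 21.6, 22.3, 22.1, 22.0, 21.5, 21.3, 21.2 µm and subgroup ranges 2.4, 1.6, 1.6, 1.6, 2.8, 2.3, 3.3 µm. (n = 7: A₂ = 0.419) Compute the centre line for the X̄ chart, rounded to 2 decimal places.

21.71

X̄̄ = (21.6 + 22.3 + 22.1 + 22.0 + 21.5 + 21.3 + 21.2) / 7 = 152.0000 / 7 = 21.7143
CL = X̄̄ = 21.7143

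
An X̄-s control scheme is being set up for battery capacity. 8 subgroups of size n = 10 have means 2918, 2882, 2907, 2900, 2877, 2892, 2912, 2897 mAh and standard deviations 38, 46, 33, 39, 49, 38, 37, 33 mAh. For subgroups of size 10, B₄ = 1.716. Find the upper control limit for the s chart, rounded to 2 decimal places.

s̄ = (38 + 46 + 33 + 39 + 49 + 38 + 37 + 33) / 8 = 39.1250
UCL_s = B₄·s̄ = 1.716 × 39.1250 = 67.1385

67.14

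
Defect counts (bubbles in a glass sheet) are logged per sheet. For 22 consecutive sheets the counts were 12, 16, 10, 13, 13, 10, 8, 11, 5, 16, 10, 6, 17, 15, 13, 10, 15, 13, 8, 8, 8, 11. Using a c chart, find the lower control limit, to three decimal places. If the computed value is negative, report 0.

c̄ = (12 + 16 + 10 + 13 + 13 + 10 + 8 + 11 + 5 + 16 + 10 + 6 + 17 + 15 + 13 + 10 + 15 + 13 + 8 + 8 + 8 + 11) / 22 = 248 / 22 = 11.2727
LCL = c̄ − 3√c̄ = 11.2727 − 3 × 3.3575 = 1.2003

1.200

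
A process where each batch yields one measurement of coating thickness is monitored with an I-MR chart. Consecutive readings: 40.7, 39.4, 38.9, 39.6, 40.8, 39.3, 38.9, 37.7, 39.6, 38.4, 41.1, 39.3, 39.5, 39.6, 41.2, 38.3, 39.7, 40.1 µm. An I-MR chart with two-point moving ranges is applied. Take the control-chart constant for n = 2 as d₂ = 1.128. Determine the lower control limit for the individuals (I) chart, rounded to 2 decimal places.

36.28

X̄ = (40.7 + 39.4 + 38.9 + 39.6 + 40.8 + 39.3 + 38.9 + 37.7 + 39.6 + 38.4 + 41.1 + 39.3 + 39.5 + 39.6 + 41.2 + 38.3 + 39.7 + 40.1) / 18 = 39.5611
Moving ranges: 1.3, 0.5, 0.7, 1.2, 1.5, 0.4, 1.2, 1.9, 1.2, 2.7, 1.8, 0.2, 0.1, 1.6, 2.9, 1.4, 0.4; M̄R̄ = 21.0000 / 17 = 1.2353
LCL = X̄ − 3·M̄R̄/d₂ = 39.5611 − 3 × 1.2353 / 1.128 = 36.2758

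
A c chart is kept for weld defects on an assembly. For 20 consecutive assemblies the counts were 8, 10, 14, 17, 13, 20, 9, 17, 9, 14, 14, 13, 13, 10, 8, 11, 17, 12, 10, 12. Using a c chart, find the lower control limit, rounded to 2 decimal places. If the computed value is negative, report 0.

1.92

c̄ = (8 + 10 + 14 + 17 + 13 + 20 + 9 + 17 + 9 + 14 + 14 + 13 + 13 + 10 + 8 + 11 + 17 + 12 + 10 + 12) / 20 = 251 / 20 = 12.5500
LCL = c̄ − 3√c̄ = 12.5500 − 3 × 3.5426 = 1.9222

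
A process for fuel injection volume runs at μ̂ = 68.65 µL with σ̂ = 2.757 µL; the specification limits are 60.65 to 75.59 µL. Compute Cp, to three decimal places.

Cp = (USL − LSL) / (6σ̂) = (75.59 − 60.65) / (6 × 2.757) = 14.9400 / 16.5420 = 0.9032

0.903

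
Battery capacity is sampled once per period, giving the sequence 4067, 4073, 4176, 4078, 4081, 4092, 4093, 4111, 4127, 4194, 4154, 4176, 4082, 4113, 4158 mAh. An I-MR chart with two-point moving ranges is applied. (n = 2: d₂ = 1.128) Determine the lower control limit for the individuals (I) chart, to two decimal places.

X̄ = (4067 + 4073 + 4176 + 4078 + 4081 + 4092 + 4093 + 4111 + 4127 + 4194 + 4154 + 4176 + 4082 + 4113 + 4158) / 15 = 4118.3333
Moving ranges: 6, 103, 98, 3, 11, 1, 18, 16, 67, 40, 22, 94, 31, 45; M̄R̄ = 555.0000 / 14 = 39.6429
LCL = X̄ − 3·M̄R̄/d₂ = 4118.3333 − 3 × 39.6429 / 1.128 = 4012.9002

4012.90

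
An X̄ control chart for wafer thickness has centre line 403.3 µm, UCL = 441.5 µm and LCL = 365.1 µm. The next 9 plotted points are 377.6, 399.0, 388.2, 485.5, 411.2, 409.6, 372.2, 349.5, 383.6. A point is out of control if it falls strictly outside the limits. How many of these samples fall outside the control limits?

Compare each point to [365.1, 441.5]: sample 4 = 485.5 > UCL; sample 8 = 349.5 < LCL.

2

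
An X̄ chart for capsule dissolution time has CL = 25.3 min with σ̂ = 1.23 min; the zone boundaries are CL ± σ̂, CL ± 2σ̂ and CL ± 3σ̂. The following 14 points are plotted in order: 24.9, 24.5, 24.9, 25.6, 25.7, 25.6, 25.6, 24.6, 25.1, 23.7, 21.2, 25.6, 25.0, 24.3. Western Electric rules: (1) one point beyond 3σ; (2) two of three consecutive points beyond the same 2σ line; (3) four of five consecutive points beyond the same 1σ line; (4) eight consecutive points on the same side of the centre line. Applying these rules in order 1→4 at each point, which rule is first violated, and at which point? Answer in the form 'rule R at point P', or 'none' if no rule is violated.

Zone of each point (C = within 1σ̂, B = 1σ̂–2σ̂, A = 2σ̂–3σ̂, * = beyond 3σ̂; sign = side of CL): 1:-C, 2:-C, 3:-C, 4:+C, 5:+C, 6:+C, 7:+C, 8:-C, 9:-C, 10:-B, 11:-*, 12:+C, 13:-C, 14:-C
Rule 1 (one point beyond the 3σ limits) is satisfied at point 11.

rule 1 at point 11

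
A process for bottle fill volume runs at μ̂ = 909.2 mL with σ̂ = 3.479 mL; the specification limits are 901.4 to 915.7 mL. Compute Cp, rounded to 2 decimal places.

0.69

Cp = (USL − LSL) / (6σ̂) = (915.7 − 901.4) / (6 × 3.479) = 14.3000 / 20.8740 = 0.6851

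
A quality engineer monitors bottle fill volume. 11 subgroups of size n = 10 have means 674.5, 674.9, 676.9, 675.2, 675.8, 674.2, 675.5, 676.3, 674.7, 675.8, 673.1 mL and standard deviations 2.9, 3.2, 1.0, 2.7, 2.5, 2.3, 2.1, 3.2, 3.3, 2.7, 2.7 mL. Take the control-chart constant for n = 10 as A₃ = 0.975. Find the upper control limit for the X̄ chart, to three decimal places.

677.708

X̄̄ = (674.5 + 674.9 + 676.9 + 675.2 + 675.8 + 674.2 + 675.5 + 676.3 + 674.7 + 675.8 + 673.1) / 11 = 675.1727
s̄ = (2.9 + 3.2 + 1.0 + 2.7 + 2.5 + 2.3 + 2.1 + 3.2 + 3.3 + 2.7 + 2.7) / 11 = 2.6000
UCL = X̄̄ + A₃·s̄ = 675.1727 + 0.975 × 2.6000 = 677.7077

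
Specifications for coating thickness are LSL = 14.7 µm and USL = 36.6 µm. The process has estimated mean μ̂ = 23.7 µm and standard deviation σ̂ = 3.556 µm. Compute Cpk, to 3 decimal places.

Cpu = (USL − μ̂) / (3σ̂) = (36.6 − 23.7) / (3 × 3.556) = 1.2092; Cpl = (μ̂ − LSL) / (3σ̂) = (23.7 − 14.7) / (3 × 3.556) = 0.8436; Cpk = min(Cpu, Cpl) = 0.8436

0.844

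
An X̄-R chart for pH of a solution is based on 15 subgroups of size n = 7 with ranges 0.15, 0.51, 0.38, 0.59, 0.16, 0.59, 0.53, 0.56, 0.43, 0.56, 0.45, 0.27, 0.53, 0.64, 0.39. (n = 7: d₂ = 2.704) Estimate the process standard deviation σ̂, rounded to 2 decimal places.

0.17

R̄ = (0.15 + 0.51 + 0.38 + 0.59 + 0.16 + 0.59 + 0.53 + 0.56 + 0.43 + 0.56 + 0.45 + 0.27 + 0.53 + 0.64 + 0.39) / 15 = 0.4493
σ̂ = R̄ / d₂ = 0.4493 / 2.704 = 0.1662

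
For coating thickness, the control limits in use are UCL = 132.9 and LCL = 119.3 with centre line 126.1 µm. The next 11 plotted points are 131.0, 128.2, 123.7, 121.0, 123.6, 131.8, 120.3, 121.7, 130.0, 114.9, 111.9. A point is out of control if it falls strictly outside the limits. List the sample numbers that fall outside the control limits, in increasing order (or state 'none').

Compare each point to [119.3, 132.9]: sample 10 = 114.9 < LCL; sample 11 = 111.9 < LCL.

10, 11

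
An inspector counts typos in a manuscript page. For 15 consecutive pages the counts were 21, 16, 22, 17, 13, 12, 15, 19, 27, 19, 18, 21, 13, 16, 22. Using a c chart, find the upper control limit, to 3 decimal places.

c̄ = (21 + 16 + 22 + 17 + 13 + 12 + 15 + 19 + 27 + 19 + 18 + 21 + 13 + 16 + 22) / 15 = 271 / 15 = 18.0667
UCL = c̄ + 3√c̄ = 18.0667 + 3 × √18.0667 = 18.0667 + 3 × 4.2505 = 30.8181

30.818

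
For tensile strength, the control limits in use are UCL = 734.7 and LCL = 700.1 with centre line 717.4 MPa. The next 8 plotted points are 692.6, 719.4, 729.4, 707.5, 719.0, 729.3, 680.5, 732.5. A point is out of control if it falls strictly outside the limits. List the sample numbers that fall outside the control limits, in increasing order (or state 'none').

1, 7

Compare each point to [700.1, 734.7]: sample 1 = 692.6 < LCL; sample 7 = 680.5 < LCL.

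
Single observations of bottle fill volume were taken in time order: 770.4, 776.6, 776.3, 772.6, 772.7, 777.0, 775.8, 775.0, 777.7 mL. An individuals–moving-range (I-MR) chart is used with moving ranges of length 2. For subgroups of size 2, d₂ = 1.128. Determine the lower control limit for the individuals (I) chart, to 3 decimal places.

X̄ = (770.4 + 776.6 + 776.3 + 772.6 + 772.7 + 777.0 + 775.8 + 775.0 + 777.7) / 9 = 774.9000
Moving ranges: 6.2, 0.3, 3.7, 0.1, 4.3, 1.2, 0.8, 2.7; M̄R̄ = 19.3000 / 8 = 2.4125
LCL = X̄ − 3·M̄R̄/d₂ = 774.9000 − 3 × 2.4125 / 1.128 = 768.4838

768.484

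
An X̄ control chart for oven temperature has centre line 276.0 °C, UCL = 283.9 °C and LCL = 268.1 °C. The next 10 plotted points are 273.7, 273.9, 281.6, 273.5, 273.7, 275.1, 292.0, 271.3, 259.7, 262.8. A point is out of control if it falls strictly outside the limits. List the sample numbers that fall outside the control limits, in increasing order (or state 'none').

7, 9, 10

Compare each point to [268.1, 283.9]: sample 7 = 292.0 > UCL; sample 9 = 259.7 < LCL; sample 10 = 262.8 < LCL.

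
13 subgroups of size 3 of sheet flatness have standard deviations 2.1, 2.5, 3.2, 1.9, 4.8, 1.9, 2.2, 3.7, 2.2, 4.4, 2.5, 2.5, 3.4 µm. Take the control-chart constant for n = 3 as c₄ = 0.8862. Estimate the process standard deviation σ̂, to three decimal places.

3.238

s̄ = (2.1 + 2.5 + 3.2 + 1.9 + 4.8 + 1.9 + 2.2 + 3.7 + 2.2 + 4.4 + 2.5 + 2.5 + 3.4) / 13 = 2.8692
σ̂ = s̄ / c₄ = 2.8692 / 0.8862 = 3.2377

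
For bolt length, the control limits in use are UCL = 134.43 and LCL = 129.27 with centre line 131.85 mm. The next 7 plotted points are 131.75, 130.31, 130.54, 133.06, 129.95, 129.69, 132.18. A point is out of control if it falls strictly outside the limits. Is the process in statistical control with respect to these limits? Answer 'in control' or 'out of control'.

All 7 points lie within [129.27, 134.43].

in control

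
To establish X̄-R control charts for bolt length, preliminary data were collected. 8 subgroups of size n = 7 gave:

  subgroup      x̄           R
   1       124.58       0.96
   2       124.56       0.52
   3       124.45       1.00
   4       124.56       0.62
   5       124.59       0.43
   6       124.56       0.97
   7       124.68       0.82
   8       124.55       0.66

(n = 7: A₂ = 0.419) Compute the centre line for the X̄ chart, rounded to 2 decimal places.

124.57

X̄̄ = (124.58 + 124.56 + 124.45 + 124.56 + 124.59 + 124.56 + 124.68 + 124.55) / 8 = 996.5300 / 8 = 124.5662
CL = X̄̄ = 124.5662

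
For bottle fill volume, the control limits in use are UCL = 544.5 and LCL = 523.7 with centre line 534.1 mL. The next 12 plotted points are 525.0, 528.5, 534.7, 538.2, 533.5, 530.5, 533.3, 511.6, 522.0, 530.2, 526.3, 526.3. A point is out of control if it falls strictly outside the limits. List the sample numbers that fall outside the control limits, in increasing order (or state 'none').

8, 9

Compare each point to [523.7, 544.5]: sample 8 = 511.6 < LCL; sample 9 = 522.0 < LCL.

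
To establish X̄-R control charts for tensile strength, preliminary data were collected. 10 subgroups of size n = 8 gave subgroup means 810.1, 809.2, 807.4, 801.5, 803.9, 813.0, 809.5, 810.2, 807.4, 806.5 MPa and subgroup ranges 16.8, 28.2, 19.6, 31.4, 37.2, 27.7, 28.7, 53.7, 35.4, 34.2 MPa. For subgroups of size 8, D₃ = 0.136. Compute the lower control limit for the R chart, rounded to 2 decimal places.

4.26

R̄ = (16.8 + 28.2 + 19.6 + 31.4 + 37.2 + 27.7 + 28.7 + 53.7 + 35.4 + 34.2) / 10 = 312.9000 / 10 = 31.2900
LCL_R = D₃·R̄ = 0.136 × 31.2900 = 4.2554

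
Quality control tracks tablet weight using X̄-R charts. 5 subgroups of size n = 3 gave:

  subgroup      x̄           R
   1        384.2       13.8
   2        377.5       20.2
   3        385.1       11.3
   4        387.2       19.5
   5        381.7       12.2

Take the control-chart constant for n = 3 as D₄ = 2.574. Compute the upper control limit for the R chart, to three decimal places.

39.640

R̄ = (13.8 + 20.2 + 11.3 + 19.5 + 12.2) / 5 = 77.0000 / 5 = 15.4000
UCL_R = D₄·R̄ = 2.574 × 15.4000 = 39.6396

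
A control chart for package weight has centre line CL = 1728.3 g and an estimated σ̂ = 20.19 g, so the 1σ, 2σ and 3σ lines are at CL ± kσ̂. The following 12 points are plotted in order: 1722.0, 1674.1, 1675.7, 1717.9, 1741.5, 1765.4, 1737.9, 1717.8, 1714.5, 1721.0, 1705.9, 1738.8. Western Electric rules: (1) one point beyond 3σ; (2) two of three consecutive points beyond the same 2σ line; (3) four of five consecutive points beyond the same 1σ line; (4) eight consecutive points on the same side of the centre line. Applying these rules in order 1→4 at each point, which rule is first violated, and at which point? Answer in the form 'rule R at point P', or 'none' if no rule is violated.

rule 2 at point 3

Zone of each point (C = within 1σ̂, B = 1σ̂–2σ̂, A = 2σ̂–3σ̂, * = beyond 3σ̂; sign = side of CL): 1:-C, 2:-A, 3:-A, 4:-C, 5:+C, 6:+B, 7:+C, 8:-C, 9:-C, 10:-C, 11:-B, 12:+C
Rule 2 (two of three consecutive points beyond the same 2σ limit) is satisfied at point 3.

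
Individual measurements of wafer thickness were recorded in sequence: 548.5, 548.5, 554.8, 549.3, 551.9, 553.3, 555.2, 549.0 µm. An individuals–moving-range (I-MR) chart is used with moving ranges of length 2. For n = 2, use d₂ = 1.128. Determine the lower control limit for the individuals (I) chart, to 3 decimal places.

542.232

X̄ = (548.5 + 548.5 + 554.8 + 549.3 + 551.9 + 553.3 + 555.2 + 549.0) / 8 = 551.3125
Moving ranges: 0.0, 6.3, 5.5, 2.6, 1.4, 1.9, 6.2; M̄R̄ = 23.9000 / 7 = 3.4143
LCL = X̄ − 3·M̄R̄/d₂ = 551.3125 − 3 × 3.4143 / 1.128 = 542.2320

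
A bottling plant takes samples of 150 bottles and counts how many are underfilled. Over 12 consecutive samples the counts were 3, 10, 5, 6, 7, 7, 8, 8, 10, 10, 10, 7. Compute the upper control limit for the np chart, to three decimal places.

15.633

p̄ = Σdᵢ / (k·n) = 91 / (12 × 150) = 0.05056
UCL = np̄ + 3·√(np̄(1−p̄)) = 7.5833 + 3 × √(7.5833×0.94944) = 7.5833 + 3 × 2.6833 = 15.6332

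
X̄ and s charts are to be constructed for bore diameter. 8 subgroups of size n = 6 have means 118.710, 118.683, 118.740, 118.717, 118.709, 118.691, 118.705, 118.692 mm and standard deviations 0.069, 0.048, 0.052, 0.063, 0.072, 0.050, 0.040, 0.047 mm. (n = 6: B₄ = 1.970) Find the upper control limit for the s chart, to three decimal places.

0.109

s̄ = (0.069 + 0.048 + 0.052 + 0.063 + 0.072 + 0.050 + 0.040 + 0.047) / 8 = 0.0551
UCL_s = B₄·s̄ = 1.970 × 0.0551 = 0.1086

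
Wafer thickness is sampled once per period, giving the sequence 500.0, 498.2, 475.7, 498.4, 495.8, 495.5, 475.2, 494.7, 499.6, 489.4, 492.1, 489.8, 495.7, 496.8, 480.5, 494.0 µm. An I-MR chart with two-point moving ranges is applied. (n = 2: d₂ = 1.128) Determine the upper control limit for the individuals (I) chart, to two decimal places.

517.96

X̄ = (500.0 + 498.2 + 475.7 + 498.4 + 495.8 + 495.5 + 475.2 + 494.7 + 499.6 + 489.4 + 492.1 + 489.8 + 495.7 + 496.8 + 480.5 + 494.0) / 16 = 491.9625
Moving ranges: 1.8, 22.5, 22.7, 2.6, 0.3, 20.3, 19.5, 4.9, 10.2, 2.7, 2.3, 5.9, 1.1, 16.3, 13.5; M̄R̄ = 146.6000 / 15 = 9.7733
UCL = X̄ + 3·M̄R̄/d₂ = 491.9625 + 3 × 9.7733 / 1.128 = 517.9554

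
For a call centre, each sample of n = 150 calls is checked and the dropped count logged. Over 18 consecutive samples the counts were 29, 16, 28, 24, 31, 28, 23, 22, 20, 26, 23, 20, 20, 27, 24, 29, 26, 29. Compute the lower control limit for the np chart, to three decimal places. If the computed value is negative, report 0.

p̄ = Σdᵢ / (k·n) = 445 / (18 × 150) = 0.16481
LCL = np̄ − 3·√(np̄(1−p̄)) = 24.7222 − 3 × 4.5440 = 11.0903

11.090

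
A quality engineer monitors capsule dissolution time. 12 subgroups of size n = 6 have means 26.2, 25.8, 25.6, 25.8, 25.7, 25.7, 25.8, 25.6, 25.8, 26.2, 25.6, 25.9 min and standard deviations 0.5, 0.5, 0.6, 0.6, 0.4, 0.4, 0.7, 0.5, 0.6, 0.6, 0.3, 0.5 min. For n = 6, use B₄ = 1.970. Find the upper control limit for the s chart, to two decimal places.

1.02

s̄ = (0.5 + 0.5 + 0.6 + 0.6 + 0.4 + 0.4 + 0.7 + 0.5 + 0.6 + 0.6 + 0.3 + 0.5) / 12 = 0.5167
UCL_s = B₄·s̄ = 1.970 × 0.5167 = 1.0178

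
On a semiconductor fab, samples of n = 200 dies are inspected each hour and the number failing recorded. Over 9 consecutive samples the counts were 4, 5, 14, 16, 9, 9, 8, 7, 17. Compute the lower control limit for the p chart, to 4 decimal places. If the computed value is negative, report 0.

p̄ = Σdᵢ / (k·n) = 89 / (9 × 200) = 0.04944
LCL = p̄ − 3·√(p̄(1−p̄)/n) = 0.04944 − 3 × 0.01533 = 0.00346

0.0035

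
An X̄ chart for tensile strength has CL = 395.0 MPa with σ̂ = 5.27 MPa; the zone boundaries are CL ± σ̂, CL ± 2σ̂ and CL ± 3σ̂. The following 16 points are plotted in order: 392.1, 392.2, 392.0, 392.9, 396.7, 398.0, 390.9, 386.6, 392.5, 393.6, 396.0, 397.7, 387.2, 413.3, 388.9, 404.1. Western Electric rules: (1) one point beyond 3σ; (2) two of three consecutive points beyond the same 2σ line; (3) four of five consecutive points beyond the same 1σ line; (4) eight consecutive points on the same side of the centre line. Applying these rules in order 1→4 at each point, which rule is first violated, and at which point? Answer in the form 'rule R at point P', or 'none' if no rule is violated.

rule 1 at point 14

Zone of each point (C = within 1σ̂, B = 1σ̂–2σ̂, A = 2σ̂–3σ̂, * = beyond 3σ̂; sign = side of CL): 1:-C, 2:-C, 3:-C, 4:-C, 5:+C, 6:+C, 7:-C, 8:-B, 9:-C, 10:-C, 11:+C, 12:+C, 13:-B, 14:+*, 15:-B, 16:+B
Rule 1 (one point beyond the 3σ limits) is satisfied at point 14.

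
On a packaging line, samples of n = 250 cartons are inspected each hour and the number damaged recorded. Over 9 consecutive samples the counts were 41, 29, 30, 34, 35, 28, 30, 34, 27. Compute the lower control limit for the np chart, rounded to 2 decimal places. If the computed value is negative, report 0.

16.15

p̄ = Σdᵢ / (k·n) = 288 / (9 × 250) = 0.12800
LCL = np̄ − 3·√(np̄(1−p̄)) = 32.0000 − 3 × 5.2824 = 16.1527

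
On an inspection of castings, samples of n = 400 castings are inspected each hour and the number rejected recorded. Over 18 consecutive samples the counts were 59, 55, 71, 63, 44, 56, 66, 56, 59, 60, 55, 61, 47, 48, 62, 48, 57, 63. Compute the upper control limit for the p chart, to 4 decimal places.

0.1956

p̄ = Σdᵢ / (k·n) = 1030 / (18 × 400) = 0.14306
UCL = p̄ + 3·√(p̄(1−p̄)/n) = 0.14306 + 3 × √(0.14306×0.85694/400) = 0.14306 + 3 × 0.01751 = 0.19557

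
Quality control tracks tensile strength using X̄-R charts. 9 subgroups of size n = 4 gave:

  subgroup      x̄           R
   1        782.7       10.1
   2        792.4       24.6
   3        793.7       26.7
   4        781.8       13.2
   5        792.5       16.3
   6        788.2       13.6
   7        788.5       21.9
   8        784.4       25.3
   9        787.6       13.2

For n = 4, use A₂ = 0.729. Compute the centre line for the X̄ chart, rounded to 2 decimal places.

787.98

X̄̄ = (782.7 + 792.4 + 793.7 + 781.8 + 792.5 + 788.2 + 788.5 + 784.4 + 787.6) / 9 = 7091.8000 / 9 = 787.9778
CL = X̄̄ = 787.9778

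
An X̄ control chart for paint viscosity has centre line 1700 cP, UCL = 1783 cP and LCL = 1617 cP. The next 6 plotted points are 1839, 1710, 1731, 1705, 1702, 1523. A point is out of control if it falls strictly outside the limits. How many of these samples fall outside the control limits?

Compare each point to [1617, 1783]: sample 1 = 1839 > UCL; sample 6 = 1523 < LCL.

2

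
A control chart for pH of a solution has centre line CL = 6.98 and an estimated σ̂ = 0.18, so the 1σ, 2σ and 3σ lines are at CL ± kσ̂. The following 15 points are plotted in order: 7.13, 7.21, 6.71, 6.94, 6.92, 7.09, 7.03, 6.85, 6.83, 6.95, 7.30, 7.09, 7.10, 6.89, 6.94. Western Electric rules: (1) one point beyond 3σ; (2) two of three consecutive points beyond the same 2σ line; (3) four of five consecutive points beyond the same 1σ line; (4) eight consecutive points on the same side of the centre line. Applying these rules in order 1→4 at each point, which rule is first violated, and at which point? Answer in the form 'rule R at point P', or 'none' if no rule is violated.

Zone of each point (C = within 1σ̂, B = 1σ̂–2σ̂, A = 2σ̂–3σ̂, * = beyond 3σ̂; sign = side of CL): 1:+C, 2:+B, 3:-B, 4:-C, 5:-C, 6:+C, 7:+C, 8:-C, 9:-C, 10:-C, 11:+B, 12:+C, 13:+C, 14:-C, 15:-C
No rule fires across all 15 points.

none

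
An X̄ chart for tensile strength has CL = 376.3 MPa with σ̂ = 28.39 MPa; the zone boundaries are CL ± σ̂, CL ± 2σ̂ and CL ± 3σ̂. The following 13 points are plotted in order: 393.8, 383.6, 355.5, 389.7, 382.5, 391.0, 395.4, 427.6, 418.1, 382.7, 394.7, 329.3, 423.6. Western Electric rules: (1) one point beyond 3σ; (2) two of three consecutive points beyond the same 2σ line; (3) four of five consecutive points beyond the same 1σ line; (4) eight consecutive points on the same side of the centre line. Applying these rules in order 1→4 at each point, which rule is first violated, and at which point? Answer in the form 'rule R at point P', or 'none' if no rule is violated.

rule 4 at point 11

Zone of each point (C = within 1σ̂, B = 1σ̂–2σ̂, A = 2σ̂–3σ̂, * = beyond 3σ̂; sign = side of CL): 1:+C, 2:+C, 3:-C, 4:+C, 5:+C, 6:+C, 7:+C, 8:+B, 9:+B, 10:+C, 11:+C, 12:-B, 13:+B
Rule 4 (eight consecutive points on the same side of the centre line) is satisfied at point 11.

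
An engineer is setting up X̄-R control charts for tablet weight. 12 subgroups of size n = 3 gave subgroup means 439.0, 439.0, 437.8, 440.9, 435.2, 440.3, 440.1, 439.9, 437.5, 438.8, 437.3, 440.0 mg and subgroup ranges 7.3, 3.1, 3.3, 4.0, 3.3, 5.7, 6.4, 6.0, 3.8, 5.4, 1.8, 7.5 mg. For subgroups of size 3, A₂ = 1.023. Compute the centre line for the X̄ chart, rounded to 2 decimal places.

X̄̄ = (439.0 + 439.0 + 437.8 + 440.9 + 435.2 + 440.3 + 440.1 + 439.9 + 437.5 + 438.8 + 437.3 + 440.0) / 12 = 5265.8000 / 12 = 438.8167
CL = X̄̄ = 438.8167

438.82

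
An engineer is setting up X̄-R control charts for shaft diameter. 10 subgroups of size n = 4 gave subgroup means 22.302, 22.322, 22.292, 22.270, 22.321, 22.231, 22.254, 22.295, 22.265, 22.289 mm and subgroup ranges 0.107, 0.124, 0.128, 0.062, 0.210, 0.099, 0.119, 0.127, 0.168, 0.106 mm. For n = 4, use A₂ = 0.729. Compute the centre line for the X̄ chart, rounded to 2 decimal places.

X̄̄ = (22.302 + 22.322 + 22.292 + 22.270 + 22.321 + 22.231 + 22.254 + 22.295 + 22.265 + 22.289) / 10 = 222.8410 / 10 = 22.2841
CL = X̄̄ = 22.2841

22.28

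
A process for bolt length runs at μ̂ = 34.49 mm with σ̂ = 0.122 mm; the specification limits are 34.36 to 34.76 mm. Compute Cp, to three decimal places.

0.546

Cp = (USL − LSL) / (6σ̂) = (34.76 − 34.36) / (6 × 0.122) = 0.4000 / 0.7320 = 0.5464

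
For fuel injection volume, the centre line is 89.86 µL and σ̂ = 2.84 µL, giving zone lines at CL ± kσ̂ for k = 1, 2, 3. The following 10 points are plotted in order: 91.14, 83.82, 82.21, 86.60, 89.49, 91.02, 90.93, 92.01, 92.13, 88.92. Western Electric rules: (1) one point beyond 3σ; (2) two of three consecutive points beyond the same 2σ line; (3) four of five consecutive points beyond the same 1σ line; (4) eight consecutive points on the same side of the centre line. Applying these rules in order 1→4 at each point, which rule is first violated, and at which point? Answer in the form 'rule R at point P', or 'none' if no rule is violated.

rule 2 at point 3

Zone of each point (C = within 1σ̂, B = 1σ̂–2σ̂, A = 2σ̂–3σ̂, * = beyond 3σ̂; sign = side of CL): 1:+C, 2:-A, 3:-A, 4:-B, 5:-C, 6:+C, 7:+C, 8:+C, 9:+C, 10:-C
Rule 2 (two of three consecutive points beyond the same 2σ limit) is satisfied at point 3.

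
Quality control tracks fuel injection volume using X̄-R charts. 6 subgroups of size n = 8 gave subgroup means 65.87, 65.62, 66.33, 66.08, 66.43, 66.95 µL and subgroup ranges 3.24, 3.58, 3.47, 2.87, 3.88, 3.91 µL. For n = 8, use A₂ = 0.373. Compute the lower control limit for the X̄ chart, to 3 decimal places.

X̄̄ = (65.87 + 65.62 + 66.33 + 66.08 + 66.43 + 66.95) / 6 = 397.2800 / 6 = 66.2133
R̄ = (3.24 + 3.58 + 3.47 + 2.87 + 3.88 + 3.91) / 6 = 20.9500 / 6 = 3.4917
LCL = X̄̄ − A₂·R̄ = 66.2133 − 0.373 × 3.4917 = 64.9109

64.911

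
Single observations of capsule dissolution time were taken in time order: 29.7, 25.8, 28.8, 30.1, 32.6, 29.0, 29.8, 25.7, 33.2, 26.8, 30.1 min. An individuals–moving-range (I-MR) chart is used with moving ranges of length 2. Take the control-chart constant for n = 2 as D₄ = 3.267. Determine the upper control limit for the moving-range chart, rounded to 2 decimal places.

Moving ranges: 3.9, 3.0, 1.3, 2.5, 3.6, 0.8, 4.1, 7.5, 6.4, 3.3; M̄R̄ = 36.4000 / 10 = 3.6400
UCL_MR = D₄·M̄R̄ = 3.267 × 3.6400 = 11.8919

11.89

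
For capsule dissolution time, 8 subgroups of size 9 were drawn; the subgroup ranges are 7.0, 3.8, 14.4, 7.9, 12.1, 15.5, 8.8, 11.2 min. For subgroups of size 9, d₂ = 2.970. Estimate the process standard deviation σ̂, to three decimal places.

3.396

R̄ = (7.0 + 3.8 + 14.4 + 7.9 + 12.1 + 15.5 + 8.8 + 11.2) / 8 = 10.0875
σ̂ = R̄ / d₂ = 10.0875 / 2.970 = 3.3965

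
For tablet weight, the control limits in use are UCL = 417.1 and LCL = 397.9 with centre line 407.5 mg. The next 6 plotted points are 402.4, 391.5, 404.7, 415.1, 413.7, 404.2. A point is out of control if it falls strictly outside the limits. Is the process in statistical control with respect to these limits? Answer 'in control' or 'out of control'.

Compare each point to [397.9, 417.1]: sample 2 = 391.5 < LCL.

out of control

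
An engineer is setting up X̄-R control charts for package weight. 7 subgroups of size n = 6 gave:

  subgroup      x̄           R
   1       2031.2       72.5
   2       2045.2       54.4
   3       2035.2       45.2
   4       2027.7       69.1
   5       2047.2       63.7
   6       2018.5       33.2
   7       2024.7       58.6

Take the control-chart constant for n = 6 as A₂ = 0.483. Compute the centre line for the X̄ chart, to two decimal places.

X̄̄ = (2031.2 + 2045.2 + 2035.2 + 2027.7 + 2047.2 + 2018.5 + 2024.7) / 7 = 14229.7000 / 7 = 2032.8143
CL = X̄̄ = 2032.8143

2032.81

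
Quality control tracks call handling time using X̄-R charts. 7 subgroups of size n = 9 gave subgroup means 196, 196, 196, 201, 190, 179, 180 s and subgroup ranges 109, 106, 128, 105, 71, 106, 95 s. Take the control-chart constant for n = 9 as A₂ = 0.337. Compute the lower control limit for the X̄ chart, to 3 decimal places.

156.480

X̄̄ = (196 + 196 + 196 + 201 + 190 + 179 + 180) / 7 = 1338.0000 / 7 = 191.1429
R̄ = (109 + 106 + 128 + 105 + 71 + 106 + 95) / 7 = 720.0000 / 7 = 102.8571
LCL = X̄̄ − A₂·R̄ = 191.1429 − 0.337 × 102.8571 = 156.4800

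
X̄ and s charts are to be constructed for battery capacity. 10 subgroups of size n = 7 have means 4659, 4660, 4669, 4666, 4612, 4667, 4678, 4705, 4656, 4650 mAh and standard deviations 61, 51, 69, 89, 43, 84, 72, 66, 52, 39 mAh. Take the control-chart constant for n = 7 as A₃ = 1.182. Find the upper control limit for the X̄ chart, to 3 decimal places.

X̄̄ = (4659 + 4660 + 4669 + 4666 + 4612 + 4667 + 4678 + 4705 + 4656 + 4650) / 10 = 4662.2000
s̄ = (61 + 51 + 69 + 89 + 43 + 84 + 72 + 66 + 52 + 39) / 10 = 62.6000
UCL = X̄̄ + A₃·s̄ = 4662.2000 + 1.182 × 62.6000 = 4736.1932

4736.193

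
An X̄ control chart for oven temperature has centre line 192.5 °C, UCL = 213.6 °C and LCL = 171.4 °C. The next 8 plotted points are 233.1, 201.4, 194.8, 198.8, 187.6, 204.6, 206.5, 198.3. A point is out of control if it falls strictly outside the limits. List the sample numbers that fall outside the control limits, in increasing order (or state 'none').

Compare each point to [171.4, 213.6]: sample 1 = 233.1 > UCL.

1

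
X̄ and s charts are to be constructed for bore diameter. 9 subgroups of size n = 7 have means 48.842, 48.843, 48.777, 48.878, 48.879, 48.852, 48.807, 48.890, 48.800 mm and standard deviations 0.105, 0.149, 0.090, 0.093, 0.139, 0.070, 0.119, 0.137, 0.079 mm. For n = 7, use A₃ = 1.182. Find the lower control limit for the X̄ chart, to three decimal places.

X̄̄ = (48.842 + 48.843 + 48.777 + 48.878 + 48.879 + 48.852 + 48.807 + 48.890 + 48.800) / 9 = 48.8409
s̄ = (0.105 + 0.149 + 0.090 + 0.093 + 0.139 + 0.070 + 0.119 + 0.137 + 0.079) / 9 = 0.1090
LCL = X̄̄ − A₃·s̄ = 48.8409 − 1.182 × 0.1090 = 48.7121

48.712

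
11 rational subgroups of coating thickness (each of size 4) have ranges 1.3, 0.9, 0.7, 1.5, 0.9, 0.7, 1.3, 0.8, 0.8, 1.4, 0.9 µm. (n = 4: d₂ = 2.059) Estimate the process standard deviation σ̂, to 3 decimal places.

0.495

R̄ = (1.3 + 0.9 + 0.7 + 1.5 + 0.9 + 0.7 + 1.3 + 0.8 + 0.8 + 1.4 + 0.9) / 11 = 1.0182
σ̂ = R̄ / d₂ = 1.0182 / 2.059 = 0.4945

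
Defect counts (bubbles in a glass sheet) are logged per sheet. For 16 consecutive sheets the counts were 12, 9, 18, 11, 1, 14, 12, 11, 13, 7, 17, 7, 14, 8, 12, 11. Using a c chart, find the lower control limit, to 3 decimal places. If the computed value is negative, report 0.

c̄ = (12 + 9 + 18 + 11 + 1 + 14 + 12 + 11 + 13 + 7 + 17 + 7 + 14 + 8 + 12 + 11) / 16 = 177 / 16 = 11.0625
LCL = c̄ − 3√c̄ = 11.0625 − 3 × 3.3260 = 1.0844

1.084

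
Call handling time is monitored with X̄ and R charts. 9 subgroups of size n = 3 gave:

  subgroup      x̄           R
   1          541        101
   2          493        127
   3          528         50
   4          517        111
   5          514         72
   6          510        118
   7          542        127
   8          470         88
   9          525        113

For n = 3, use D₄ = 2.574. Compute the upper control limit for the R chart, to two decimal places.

R̄ = (101 + 127 + 50 + 111 + 72 + 118 + 127 + 88 + 113) / 9 = 907.0000 / 9 = 100.7778
UCL_R = D₄·R̄ = 2.574 × 100.7778 = 259.4020

259.40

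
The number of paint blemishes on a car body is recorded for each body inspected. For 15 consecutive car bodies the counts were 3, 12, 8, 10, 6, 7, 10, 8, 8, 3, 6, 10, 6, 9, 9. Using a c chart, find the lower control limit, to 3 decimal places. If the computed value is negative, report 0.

c̄ = (3 + 12 + 8 + 10 + 6 + 7 + 10 + 8 + 8 + 3 + 6 + 10 + 6 + 9 + 9) / 15 = 115 / 15 = 7.6667
LCL = c̄ − 3√c̄ = 7.6667 − 3 × 2.7689 = -0.6400 → 0 (cannot be negative)

0.000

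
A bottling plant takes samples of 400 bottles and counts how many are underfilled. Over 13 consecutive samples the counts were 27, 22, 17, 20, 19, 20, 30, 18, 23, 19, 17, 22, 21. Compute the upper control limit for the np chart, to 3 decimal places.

34.582

p̄ = Σdᵢ / (k·n) = 275 / (13 × 400) = 0.05288
UCL = np̄ + 3·√(np̄(1−p̄)) = 21.1538 + 3 × √(21.1538×0.94712) = 21.1538 + 3 × 4.4761 = 34.5820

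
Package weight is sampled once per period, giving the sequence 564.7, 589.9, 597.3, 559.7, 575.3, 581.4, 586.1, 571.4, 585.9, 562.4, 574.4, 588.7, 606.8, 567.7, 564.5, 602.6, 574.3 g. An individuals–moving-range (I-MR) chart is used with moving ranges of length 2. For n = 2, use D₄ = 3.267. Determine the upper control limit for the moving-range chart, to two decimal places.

Moving ranges: 25.2, 7.4, 37.6, 15.6, 6.1, 4.7, 14.7, 14.5, 23.5, 12.0, 14.3, 18.1, 39.1, 3.2, 38.1, 28.3; M̄R̄ = 302.4000 / 16 = 18.9000
UCL_MR = D₄·M̄R̄ = 3.267 × 18.9000 = 61.7463

61.75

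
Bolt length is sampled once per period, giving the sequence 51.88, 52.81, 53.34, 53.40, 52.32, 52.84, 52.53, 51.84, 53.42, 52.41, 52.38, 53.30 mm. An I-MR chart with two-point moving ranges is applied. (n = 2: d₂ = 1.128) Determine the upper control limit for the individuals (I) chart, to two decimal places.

54.56

X̄ = (51.88 + 52.81 + 53.34 + 53.40 + 52.32 + 52.84 + 52.53 + 51.84 + 53.42 + 52.41 + 52.38 + 53.30) / 12 = 52.7058
Moving ranges: 0.93, 0.53, 0.06, 1.08, 0.52, 0.31, 0.69, 1.58, 1.01, 0.03, 0.92; M̄R̄ = 7.6600 / 11 = 0.6964
UCL = X̄ + 3·M̄R̄/d₂ = 52.7058 + 3 × 0.6964 / 1.128 = 54.5579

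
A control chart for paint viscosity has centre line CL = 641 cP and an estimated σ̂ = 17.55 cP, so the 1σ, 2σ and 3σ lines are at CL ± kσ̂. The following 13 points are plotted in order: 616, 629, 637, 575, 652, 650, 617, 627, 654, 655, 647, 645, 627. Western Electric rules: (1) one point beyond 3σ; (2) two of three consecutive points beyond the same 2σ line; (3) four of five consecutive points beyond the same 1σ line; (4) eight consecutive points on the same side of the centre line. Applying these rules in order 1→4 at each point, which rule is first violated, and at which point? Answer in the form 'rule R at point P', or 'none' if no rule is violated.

rule 1 at point 4

Zone of each point (C = within 1σ̂, B = 1σ̂–2σ̂, A = 2σ̂–3σ̂, * = beyond 3σ̂; sign = side of CL): 1:-B, 2:-C, 3:-C, 4:-*, 5:+C, 6:+C, 7:-B, 8:-C, 9:+C, 10:+C, 11:+C, 12:+C, 13:-C
Rule 1 (one point beyond the 3σ limits) is satisfied at point 4.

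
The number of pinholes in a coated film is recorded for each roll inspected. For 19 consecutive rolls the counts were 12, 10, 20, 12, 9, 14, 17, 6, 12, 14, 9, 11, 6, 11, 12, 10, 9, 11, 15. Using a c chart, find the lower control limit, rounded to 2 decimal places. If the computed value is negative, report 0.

1.37

c̄ = (12 + 10 + 20 + 12 + 9 + 14 + 17 + 6 + 12 + 14 + 9 + 11 + 6 + 11 + 12 + 10 + 9 + 11 + 15) / 19 = 220 / 19 = 11.5789
LCL = c̄ − 3√c̄ = 11.5789 − 3 × 3.4028 = 1.3706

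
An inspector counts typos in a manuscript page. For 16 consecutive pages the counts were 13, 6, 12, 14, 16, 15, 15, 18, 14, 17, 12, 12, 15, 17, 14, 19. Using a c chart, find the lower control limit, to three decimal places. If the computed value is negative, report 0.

2.963

c̄ = (13 + 6 + 12 + 14 + 16 + 15 + 15 + 18 + 14 + 17 + 12 + 12 + 15 + 17 + 14 + 19) / 16 = 229 / 16 = 14.3125
LCL = c̄ − 3√c̄ = 14.3125 − 3 × 3.7832 = 2.9629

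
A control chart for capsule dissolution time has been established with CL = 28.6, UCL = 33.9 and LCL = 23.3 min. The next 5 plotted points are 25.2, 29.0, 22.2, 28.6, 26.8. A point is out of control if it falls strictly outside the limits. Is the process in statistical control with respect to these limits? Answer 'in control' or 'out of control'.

Compare each point to [23.3, 33.9]: sample 3 = 22.2 < LCL.

out of control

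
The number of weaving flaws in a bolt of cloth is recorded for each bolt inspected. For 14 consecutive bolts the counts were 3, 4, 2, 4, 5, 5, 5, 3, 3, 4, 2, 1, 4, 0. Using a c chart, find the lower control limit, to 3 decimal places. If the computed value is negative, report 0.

c̄ = (3 + 4 + 2 + 4 + 5 + 5 + 5 + 3 + 3 + 4 + 2 + 1 + 4 + 0) / 14 = 45 / 14 = 3.2143
LCL = c̄ − 3√c̄ = 3.2143 − 3 × 1.7928 = -2.1642 → 0 (cannot be negative)

0.000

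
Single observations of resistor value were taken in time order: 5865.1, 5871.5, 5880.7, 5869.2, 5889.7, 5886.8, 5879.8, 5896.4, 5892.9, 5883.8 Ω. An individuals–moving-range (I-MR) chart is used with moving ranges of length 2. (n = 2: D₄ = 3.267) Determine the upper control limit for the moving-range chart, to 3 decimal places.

Moving ranges: 6.4, 9.2, 11.5, 20.5, 2.9, 7.0, 16.6, 3.5, 9.1; M̄R̄ = 86.7000 / 9 = 9.6333
UCL_MR = D₄·M̄R̄ = 3.267 × 9.6333 = 31.4721

31.472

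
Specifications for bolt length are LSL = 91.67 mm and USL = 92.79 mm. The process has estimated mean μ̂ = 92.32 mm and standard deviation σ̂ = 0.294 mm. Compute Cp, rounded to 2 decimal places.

Cp = (USL − LSL) / (6σ̂) = (92.79 − 91.67) / (6 × 0.294) = 1.1200 / 1.7640 = 0.6349

0.63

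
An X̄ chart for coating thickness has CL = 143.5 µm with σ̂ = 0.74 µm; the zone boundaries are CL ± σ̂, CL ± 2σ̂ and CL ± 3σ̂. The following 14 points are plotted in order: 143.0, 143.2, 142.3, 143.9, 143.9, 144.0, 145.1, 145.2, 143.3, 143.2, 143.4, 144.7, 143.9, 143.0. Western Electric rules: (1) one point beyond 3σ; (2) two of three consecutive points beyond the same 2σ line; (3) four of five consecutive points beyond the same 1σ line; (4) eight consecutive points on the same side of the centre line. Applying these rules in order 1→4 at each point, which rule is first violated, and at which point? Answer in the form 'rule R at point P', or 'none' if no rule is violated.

Zone of each point (C = within 1σ̂, B = 1σ̂–2σ̂, A = 2σ̂–3σ̂, * = beyond 3σ̂; sign = side of CL): 1:-C, 2:-C, 3:-B, 4:+C, 5:+C, 6:+C, 7:+A, 8:+A, 9:-C, 10:-C, 11:-C, 12:+B, 13:+C, 14:-C
Rule 2 (two of three consecutive points beyond the same 2σ limit) is satisfied at point 8.

rule 2 at point 8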